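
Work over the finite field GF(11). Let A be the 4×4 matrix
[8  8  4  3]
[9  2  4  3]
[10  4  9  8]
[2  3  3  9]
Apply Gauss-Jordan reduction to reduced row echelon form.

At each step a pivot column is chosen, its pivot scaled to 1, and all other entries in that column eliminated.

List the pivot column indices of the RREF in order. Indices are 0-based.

[1] R0 /= 8  ⇒  (1, 1, 6, 10)
     R1 -= 9·R0  ⇒  (0, 4, 5, 1)
     R2 -= 10·R0  ⇒  (0, 5, 4, 7)
     R3 -= 2·R0  ⇒  (0, 1, 2, 0)
[2] R1 /= 4  ⇒  (0, 1, 4, 3)
     R0 -= 1·R1  ⇒  (1, 0, 2, 7)
     R2 -= 5·R1  ⇒  (0, 0, 6, 3)
     R3 -= 1·R1  ⇒  (0, 0, 9, 8)
[3] R2 /= 6  ⇒  (0, 0, 1, 6)
     R0 -= 2·R2  ⇒  (1, 0, 0, 6)
     R1 -= 4·R2  ⇒  (0, 1, 0, 1)
     R3 -= 9·R2  ⇒  (0, 0, 0, 9)
[4] R3 /= 9  ⇒  (0, 0, 0, 1)
     R0 -= 6·R3  ⇒  (1, 0, 0, 0)
     R1 -= 1·R3  ⇒  (0, 1, 0, 0)
     R2 -= 6·R3  ⇒  (0, 0, 1, 0)

pivot columns: 0, 1, 2, 3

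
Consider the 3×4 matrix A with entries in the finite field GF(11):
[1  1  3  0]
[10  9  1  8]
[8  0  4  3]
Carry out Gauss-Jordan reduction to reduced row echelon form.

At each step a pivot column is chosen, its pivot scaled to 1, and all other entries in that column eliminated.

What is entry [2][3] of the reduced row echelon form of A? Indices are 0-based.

step 1: normalize row 0 (÷1) = (1, 1, 3, 0)
  row 1: subtract 10×row0 = (0, 10, 4, 8)
  row 2: subtract 8×row0 = (0, 3, 2, 3)
step 2: normalize row 1 (÷10) = (0, 1, 7, 3)
  row 0: subtract 1×row1 = (1, 0, 7, 8)
  row 2: subtract 3×row1 = (0, 0, 3, 5)
step 3: normalize row 2 (÷3) = (0, 0, 1, 9)
  row 0: subtract 7×row2 = (1, 0, 0, 0)
  row 1: subtract 7×row2 = (0, 1, 0, 6)

M[2][3] = 9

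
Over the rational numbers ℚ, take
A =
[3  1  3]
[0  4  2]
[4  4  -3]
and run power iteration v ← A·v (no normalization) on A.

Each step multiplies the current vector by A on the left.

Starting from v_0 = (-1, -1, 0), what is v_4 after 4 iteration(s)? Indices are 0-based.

v_0 = (-1, -1, 0).
v_1 = A·v_0 = (-4, -4, -8).
v_2 = A·v_1 = (-40, -32, -8).
v_3 = A·v_2 = (-176, -144, -264).
v_4 = A·v_3 = (-1464, -1104, -488).

v_4 = (-1464, -1104, -488)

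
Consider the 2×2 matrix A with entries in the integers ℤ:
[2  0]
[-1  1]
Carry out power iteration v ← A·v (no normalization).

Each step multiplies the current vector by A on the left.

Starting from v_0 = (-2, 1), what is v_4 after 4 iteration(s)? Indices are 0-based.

v_0 = (-2, 1).
v_1 = A·v_0 = (-4, 3).
v_2 = A·v_1 = (-8, 7).
v_3 = A·v_2 = (-16, 15).
v_4 = A·v_3 = (-32, 31).

v_4 = (-32, 31)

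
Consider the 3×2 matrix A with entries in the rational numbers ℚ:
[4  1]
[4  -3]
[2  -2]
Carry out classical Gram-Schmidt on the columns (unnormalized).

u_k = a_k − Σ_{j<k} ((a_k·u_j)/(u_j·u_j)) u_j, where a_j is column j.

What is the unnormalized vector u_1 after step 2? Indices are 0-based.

Step 1: u_0 = a_0 = (4, 4, 2).
Step 2: u_1 = a_1 − (-1/3)·u_0 = (7/3, -5/3, -4/3).

u_1 = (7/3, -5/3, -4/3)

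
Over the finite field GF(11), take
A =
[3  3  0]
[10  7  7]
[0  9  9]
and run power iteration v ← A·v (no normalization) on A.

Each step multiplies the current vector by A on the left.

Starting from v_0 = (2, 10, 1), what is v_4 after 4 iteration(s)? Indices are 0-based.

v_0 = (2, 10, 1).
v_1 = A·v_0 = (3, 9, 0).
v_2 = A·v_1 = (3, 5, 4).
v_3 = A·v_2 = (2, 5, 4).
v_4 = A·v_3 = (10, 6, 4).

v_4 = (10, 6, 4)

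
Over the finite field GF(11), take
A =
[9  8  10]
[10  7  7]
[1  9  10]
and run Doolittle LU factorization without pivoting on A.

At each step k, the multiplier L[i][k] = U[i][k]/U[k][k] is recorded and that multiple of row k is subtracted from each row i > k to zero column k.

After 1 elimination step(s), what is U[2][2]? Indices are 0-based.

Step 1: pivot at (0,0) is 9.
  row1 ← row1 − (6)·row0  ⇒  L[1][0]=6, U row1=(0, 3, 2)
  row2 ← row2 − (5)·row0  ⇒  L[2][0]=5, U row2=(0, 2, 4)

U[2][2] = 4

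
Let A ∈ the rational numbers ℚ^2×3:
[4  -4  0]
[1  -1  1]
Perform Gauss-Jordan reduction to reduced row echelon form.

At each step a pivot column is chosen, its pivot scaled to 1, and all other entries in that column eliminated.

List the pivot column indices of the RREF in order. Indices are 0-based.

pivot columns: 0, 2

step 1: normalize row 0 (÷4) = (1, -1, 0)
  row 1: subtract 1×row0 = (0, 0, 1)
skip col 1 (zero from row 1)
step 2: normalize row 1 (÷1) = (0, 0, 1)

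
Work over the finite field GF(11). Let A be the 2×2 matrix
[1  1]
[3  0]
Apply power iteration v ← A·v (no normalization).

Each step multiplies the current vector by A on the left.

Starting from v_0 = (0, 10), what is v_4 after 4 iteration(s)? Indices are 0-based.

v_0 = (0, 10).
v_1 = A·v_0 = (10, 0).
v_2 = A·v_1 = (10, 8).
v_3 = A·v_2 = (7, 8).
v_4 = A·v_3 = (4, 10).

v_4 = (4, 10)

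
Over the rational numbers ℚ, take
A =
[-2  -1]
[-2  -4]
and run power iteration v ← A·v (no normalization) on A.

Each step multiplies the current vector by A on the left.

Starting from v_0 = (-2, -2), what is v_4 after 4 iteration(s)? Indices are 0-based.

v_0 = (-2, -2).
v_1 = A·v_0 = (6, 12).
v_2 = A·v_1 = (-24, -60).
v_3 = A·v_2 = (108, 288).
v_4 = A·v_3 = (-504, -1368).

v_4 = (-504, -1368)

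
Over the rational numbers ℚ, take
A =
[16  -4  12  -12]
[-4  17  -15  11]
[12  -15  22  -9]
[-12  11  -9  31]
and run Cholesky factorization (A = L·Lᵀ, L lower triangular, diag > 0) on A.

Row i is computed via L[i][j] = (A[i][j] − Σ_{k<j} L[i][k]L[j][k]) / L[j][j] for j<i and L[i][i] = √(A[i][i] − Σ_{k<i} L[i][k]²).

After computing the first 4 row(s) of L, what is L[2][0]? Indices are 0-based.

Step 1: L[0][0] = √(16) = 4.
  L[1][0] = (-4) / L[0][0] = -1.
Step 2: L[1][1] = √(16) = 4.
  L[2][0] = (12) / L[0][0] = 3.
  L[2][1] = (-12) / L[1][1] = -3.
Step 3: L[2][2] = √(4) = 2.
  L[3][0] = (-12) / L[0][0] = -3.
  L[3][1] = (8) / L[1][1] = 2.
  L[3][2] = (6) / L[2][2] = 3.
Step 4: L[3][3] = √(9) = 3.

L[2][0] = 3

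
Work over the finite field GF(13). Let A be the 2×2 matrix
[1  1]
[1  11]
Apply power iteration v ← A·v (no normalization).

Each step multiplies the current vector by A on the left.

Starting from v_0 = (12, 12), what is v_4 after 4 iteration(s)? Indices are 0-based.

v_4 = (2, 7)

v_0 = (12, 12).
v_1 = A·v_0 = (11, 1).
v_2 = A·v_1 = (12, 9).
v_3 = A·v_2 = (8, 7).
v_4 = A·v_3 = (2, 7).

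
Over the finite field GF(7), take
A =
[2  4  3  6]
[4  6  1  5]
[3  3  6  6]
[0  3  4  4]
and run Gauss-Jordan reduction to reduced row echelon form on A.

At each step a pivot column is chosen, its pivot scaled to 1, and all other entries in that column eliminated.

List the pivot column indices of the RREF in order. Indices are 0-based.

[1] R0 /= 2  ⇒  (1, 2, 5, 3)
     R1 -= 4·R0  ⇒  (0, 5, 2, 0)
     R2 -= 3·R0  ⇒  (0, 4, 5, 4)
[2] R1 /= 5  ⇒  (0, 1, 6, 0)
     R0 -= 2·R1  ⇒  (1, 0, 0, 3)
     R2 -= 4·R1  ⇒  (0, 0, 2, 4)
     R3 -= 3·R1  ⇒  (0, 0, 0, 4)
[3] R2 /= 2  ⇒  (0, 0, 1, 2)
     R1 -= 6·R2  ⇒  (0, 1, 0, 2)
[4] R3 /= 4  ⇒  (0, 0, 0, 1)
     R0 -= 3·R3  ⇒  (1, 0, 0, 0)
     R1 -= 2·R3  ⇒  (0, 1, 0, 0)
     R2 -= 2·R3  ⇒  (0, 0, 1, 0)

pivot columns: 0, 1, 2, 3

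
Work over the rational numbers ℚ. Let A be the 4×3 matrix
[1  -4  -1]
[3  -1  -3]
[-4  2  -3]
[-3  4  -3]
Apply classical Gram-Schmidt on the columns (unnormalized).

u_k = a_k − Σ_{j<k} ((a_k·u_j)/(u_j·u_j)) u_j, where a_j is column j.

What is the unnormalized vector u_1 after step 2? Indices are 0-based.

u_1 = (-113/35, 46/35, -38/35, 59/35)

Step 1: u_0 = a_0 = (1, 3, -4, -3).
Step 2: u_1 = a_1 − (-27/35)·u_0 = (-113/35, 46/35, -38/35, 59/35).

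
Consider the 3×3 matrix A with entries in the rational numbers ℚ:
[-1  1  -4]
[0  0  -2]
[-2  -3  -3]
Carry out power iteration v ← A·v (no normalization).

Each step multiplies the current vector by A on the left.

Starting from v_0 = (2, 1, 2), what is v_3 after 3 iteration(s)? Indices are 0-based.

v_0 = (2, 1, 2).
v_1 = A·v_0 = (-9, -4, -13).
v_2 = A·v_1 = (57, 26, 69).
v_3 = A·v_2 = (-307, -138, -399).

v_3 = (-307, -138, -399)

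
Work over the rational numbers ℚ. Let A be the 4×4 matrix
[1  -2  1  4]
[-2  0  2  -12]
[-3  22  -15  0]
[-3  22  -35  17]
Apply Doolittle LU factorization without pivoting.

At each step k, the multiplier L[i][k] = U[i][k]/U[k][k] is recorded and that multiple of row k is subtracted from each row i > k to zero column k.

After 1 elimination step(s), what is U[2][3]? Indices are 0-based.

U[2][3] = 12

Step 1: pivot at (0,0) is 1.
  row1 ← row1 − (-2)·row0  ⇒  L[1][0]=-2, U row1=(0, -4, 4, -4)
  row2 ← row2 − (-3)·row0  ⇒  L[2][0]=-3, U row2=(0, 16, -12, 12)
  row3 ← row3 − (-3)·row0  ⇒  L[3][0]=-3, U row3=(0, 16, -32, 29)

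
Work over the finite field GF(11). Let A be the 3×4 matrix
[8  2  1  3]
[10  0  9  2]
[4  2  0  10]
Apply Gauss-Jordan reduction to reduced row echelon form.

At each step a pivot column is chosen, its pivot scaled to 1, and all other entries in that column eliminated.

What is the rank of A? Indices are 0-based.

[1] R0 /= 8  ⇒  (1, 3, 7, 10)
     R1 -= 10·R0  ⇒  (0, 3, 5, 1)
     R2 -= 4·R0  ⇒  (0, 1, 5, 3)
[2] R1 /= 3  ⇒  (0, 1, 9, 4)
     R0 -= 3·R1  ⇒  (1, 0, 2, 9)
     R2 -= 1·R1  ⇒  (0, 0, 7, 10)
[3] R2 /= 7  ⇒  (0, 0, 1, 3)
     R0 -= 2·R2  ⇒  (1, 0, 0, 3)
     R1 -= 9·R2  ⇒  (0, 1, 0, 10)

rank = 3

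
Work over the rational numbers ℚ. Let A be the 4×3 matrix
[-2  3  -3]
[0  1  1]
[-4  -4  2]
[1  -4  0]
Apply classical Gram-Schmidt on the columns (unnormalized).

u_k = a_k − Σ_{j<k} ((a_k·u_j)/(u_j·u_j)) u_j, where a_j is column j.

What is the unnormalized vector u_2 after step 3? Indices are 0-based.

u_2 = (-257/141, 65/47, 74/141, -218/141)

Step 1: u_0 = a_0 = (-2, 0, -4, 1).
Step 2: u_1 = a_1 − (2/7)·u_0 = (25/7, 1, -20/7, -30/7).
Step 3: u_2 = a_2 − (-2/21)·u_0 − (-18/47)·u_1 = (-257/141, 65/47, 74/141, -218/141).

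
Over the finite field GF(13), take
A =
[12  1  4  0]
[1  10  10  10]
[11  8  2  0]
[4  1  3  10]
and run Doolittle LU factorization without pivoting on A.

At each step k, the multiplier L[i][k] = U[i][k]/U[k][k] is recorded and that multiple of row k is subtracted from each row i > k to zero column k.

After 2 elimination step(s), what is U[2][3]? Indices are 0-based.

U[2][3] = 4

[col 0] pivot 12
  R1 -= 12*R0 → (0, 11, 1, 10)  (L[1][0] := 12)
  R2 -= 2*R0 → (0, 6, 7, 0)  (L[2][0] := 2)
  R3 -= 9*R0 → (0, 5, 6, 10)  (L[3][0] := 9)
[col 1] pivot 11
  R2 -= 10*R1 → (0, 0, 10, 4)  (L[2][1] := 10)
  R3 -= 4*R1 → (0, 0, 2, 9)  (L[3][1] := 4)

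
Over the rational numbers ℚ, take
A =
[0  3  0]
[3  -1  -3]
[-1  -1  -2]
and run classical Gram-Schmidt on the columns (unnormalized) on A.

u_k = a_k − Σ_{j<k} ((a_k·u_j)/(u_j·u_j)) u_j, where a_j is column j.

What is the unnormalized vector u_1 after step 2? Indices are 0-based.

u_1 = (3, -2/5, -6/5)

Step 1: u_0 = a_0 = (0, 3, -1).
Step 2: u_1 = a_1 − (-1/5)·u_0 = (3, -2/5, -6/5).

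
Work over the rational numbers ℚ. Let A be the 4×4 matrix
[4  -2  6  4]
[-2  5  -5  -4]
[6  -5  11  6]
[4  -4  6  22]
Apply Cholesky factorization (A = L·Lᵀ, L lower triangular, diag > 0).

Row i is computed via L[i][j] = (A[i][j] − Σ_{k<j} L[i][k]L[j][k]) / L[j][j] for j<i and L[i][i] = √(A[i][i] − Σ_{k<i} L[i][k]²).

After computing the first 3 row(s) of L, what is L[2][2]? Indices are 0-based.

L[2][2] = 1

Step 1: L[0][0] = √(4) = 2.
  L[1][0] = (-2) / L[0][0] = -1.
Step 2: L[1][1] = √(4) = 2.
  L[2][0] = (6) / L[0][0] = 3.
  L[2][1] = (-2) / L[1][1] = -1.
Step 3: L[2][2] = √(1) = 1.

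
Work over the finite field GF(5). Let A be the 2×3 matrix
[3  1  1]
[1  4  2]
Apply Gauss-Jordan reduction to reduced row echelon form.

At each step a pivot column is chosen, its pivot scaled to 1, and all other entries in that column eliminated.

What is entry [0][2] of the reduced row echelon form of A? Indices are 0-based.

M[0][2] = 2

[1] R0 /= 3  ⇒  (1, 2, 2)
     R1 -= 1·R0  ⇒  (0, 2, 0)
[2] R1 /= 2  ⇒  (0, 1, 0)
     R0 -= 2·R1  ⇒  (1, 0, 2)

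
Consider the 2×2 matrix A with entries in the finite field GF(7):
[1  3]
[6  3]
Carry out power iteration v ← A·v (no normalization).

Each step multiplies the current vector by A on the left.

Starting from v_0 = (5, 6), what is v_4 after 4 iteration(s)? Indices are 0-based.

v_0 = (5, 6).
v_1 = A·v_0 = (2, 6).
v_2 = A·v_1 = (6, 2).
v_3 = A·v_2 = (5, 0).
v_4 = A·v_3 = (5, 2).

v_4 = (5, 2)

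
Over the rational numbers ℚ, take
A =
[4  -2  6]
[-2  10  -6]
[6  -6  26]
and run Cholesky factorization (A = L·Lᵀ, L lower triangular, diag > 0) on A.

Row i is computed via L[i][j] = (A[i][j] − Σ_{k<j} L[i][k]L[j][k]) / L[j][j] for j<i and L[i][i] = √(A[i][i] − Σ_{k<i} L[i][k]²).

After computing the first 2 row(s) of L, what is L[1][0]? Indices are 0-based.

Step 1: L[0][0] = √(4) = 2.
  L[1][0] = (-2) / L[0][0] = -1.
Step 2: L[1][1] = √(9) = 3.

L[1][0] = -1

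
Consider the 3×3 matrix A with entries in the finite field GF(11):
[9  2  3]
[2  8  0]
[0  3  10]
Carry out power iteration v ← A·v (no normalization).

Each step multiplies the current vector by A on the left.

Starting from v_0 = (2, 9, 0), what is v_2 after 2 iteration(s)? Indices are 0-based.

v_2 = (7, 9, 3)

v_0 = (2, 9, 0).
v_1 = A·v_0 = (3, 10, 5).
v_2 = A·v_1 = (7, 9, 3).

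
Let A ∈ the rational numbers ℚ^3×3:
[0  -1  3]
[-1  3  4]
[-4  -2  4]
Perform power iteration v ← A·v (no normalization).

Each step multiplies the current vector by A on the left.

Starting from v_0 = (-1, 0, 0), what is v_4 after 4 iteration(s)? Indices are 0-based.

v_0 = (-1, 0, 0).
v_1 = A·v_0 = (0, 1, 4).
v_2 = A·v_1 = (11, 19, 14).
v_3 = A·v_2 = (23, 102, -26).
v_4 = A·v_3 = (-180, 179, -400).

v_4 = (-180, 179, -400)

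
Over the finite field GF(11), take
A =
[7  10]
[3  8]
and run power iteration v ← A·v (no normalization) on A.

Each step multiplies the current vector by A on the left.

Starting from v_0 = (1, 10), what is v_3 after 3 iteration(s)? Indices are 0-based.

v_3 = (3, 0)

v_0 = (1, 10).
v_1 = A·v_0 = (8, 6).
v_2 = A·v_1 = (6, 6).
v_3 = A·v_2 = (3, 0).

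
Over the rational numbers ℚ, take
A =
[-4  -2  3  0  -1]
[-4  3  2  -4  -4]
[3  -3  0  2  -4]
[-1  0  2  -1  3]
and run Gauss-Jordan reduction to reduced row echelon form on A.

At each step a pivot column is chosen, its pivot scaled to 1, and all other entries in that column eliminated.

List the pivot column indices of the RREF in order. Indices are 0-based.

pivot columns: 0, 1, 2, 3

step 1: normalize row 0 (÷-4) = (1, 1/2, -3/4, 0, 1/4)
  row 1: subtract -4×row0 = (0, 5, -1, -4, -3)
  row 2: subtract 3×row0 = (0, -9/2, 9/4, 2, -19/4)
  row 3: subtract -1×row0 = (0, 1/2, 5/4, -1, 13/4)
step 2: normalize row 1 (÷5) = (0, 1, -1/5, -4/5, -3/5)
  row 0: subtract 1/2×row1 = (1, 0, -13/20, 2/5, 11/20)
  row 2: subtract -9/2×row1 = (0, 0, 27/20, -8/5, -149/20)
  row 3: subtract 1/2×row1 = (0, 0, 27/20, -3/5, 71/20)
step 3: normalize row 2 (÷27/20) = (0, 0, 1, -32/27, -149/27)
  row 0: subtract -13/20×row2 = (1, 0, 0, -10/27, -82/27)
  row 1: subtract -1/5×row2 = (0, 1, 0, -28/27, -46/27)
  row 3: subtract 27/20×row2 = (0, 0, 0, 1, 11)
step 4: normalize row 3 (÷1) = (0, 0, 0, 1, 11)
  row 0: subtract -10/27×row3 = (1, 0, 0, 0, 28/27)
  row 1: subtract -28/27×row3 = (0, 1, 0, 0, 262/27)
  row 2: subtract -32/27×row3 = (0, 0, 1, 0, 203/27)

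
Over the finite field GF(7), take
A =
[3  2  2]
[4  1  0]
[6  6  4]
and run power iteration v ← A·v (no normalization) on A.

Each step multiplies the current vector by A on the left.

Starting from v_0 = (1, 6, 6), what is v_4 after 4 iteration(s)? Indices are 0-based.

v_0 = (1, 6, 6).
v_1 = A·v_0 = (6, 3, 3).
v_2 = A·v_1 = (2, 6, 3).
v_3 = A·v_2 = (3, 0, 4).
v_4 = A·v_3 = (3, 5, 6).

v_4 = (3, 5, 6)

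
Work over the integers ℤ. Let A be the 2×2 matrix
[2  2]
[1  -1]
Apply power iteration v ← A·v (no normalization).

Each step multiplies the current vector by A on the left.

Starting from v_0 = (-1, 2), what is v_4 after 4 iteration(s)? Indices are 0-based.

v_0 = (-1, 2).
v_1 = A·v_0 = (2, -3).
v_2 = A·v_1 = (-2, 5).
v_3 = A·v_2 = (6, -7).
v_4 = A·v_3 = (-2, 13).

v_4 = (-2, 13)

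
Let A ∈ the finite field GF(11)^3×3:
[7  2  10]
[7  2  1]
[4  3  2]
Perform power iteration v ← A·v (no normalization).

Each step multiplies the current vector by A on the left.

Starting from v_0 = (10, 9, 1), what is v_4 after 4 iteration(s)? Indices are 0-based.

v_4 = (2, 1, 3)

v_0 = (10, 9, 1).
v_1 = A·v_0 = (10, 1, 3).
v_2 = A·v_1 = (3, 9, 5).
v_3 = A·v_2 = (1, 0, 5).
v_4 = A·v_3 = (2, 1, 3).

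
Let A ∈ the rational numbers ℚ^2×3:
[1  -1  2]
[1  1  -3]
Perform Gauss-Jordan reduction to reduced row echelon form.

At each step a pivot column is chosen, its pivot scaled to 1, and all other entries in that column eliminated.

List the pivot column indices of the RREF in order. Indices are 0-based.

pivot columns: 0, 1

[1] R0 /= 1  ⇒  (1, -1, 2)
     R1 -= 1·R0  ⇒  (0, 2, -5)
[2] R1 /= 2  ⇒  (0, 1, -5/2)
     R0 -= -1·R1  ⇒  (1, 0, -1/2)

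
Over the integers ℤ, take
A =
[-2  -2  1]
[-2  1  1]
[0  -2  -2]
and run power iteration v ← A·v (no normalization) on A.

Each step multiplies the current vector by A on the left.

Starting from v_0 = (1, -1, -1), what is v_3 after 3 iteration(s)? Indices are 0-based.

v_0 = (1, -1, -1).
v_1 = A·v_0 = (-1, -4, 4).
v_2 = A·v_1 = (14, 2, 0).
v_3 = A·v_2 = (-32, -26, -4).

v_3 = (-32, -26, -4)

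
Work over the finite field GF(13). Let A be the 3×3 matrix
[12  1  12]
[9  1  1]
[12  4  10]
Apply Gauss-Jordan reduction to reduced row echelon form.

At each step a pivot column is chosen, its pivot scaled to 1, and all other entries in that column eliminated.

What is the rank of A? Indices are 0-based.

rank = 3

[1] R0 /= 12  ⇒  (1, 12, 1)
     R1 -= 9·R0  ⇒  (0, 10, 5)
     R2 -= 12·R0  ⇒  (0, 3, 11)
[2] R1 /= 10  ⇒  (0, 1, 7)
     R0 -= 12·R1  ⇒  (1, 0, 8)
     R2 -= 3·R1  ⇒  (0, 0, 3)
[3] R2 /= 3  ⇒  (0, 0, 1)
     R0 -= 8·R2  ⇒  (1, 0, 0)
     R1 -= 7·R2  ⇒  (0, 1, 0)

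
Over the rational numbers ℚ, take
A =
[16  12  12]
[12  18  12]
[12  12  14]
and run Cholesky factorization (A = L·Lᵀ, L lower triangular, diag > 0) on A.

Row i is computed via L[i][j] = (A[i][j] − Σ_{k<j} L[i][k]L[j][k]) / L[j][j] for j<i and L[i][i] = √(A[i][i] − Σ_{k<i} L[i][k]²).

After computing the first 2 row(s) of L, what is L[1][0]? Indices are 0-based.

Step 1: L[0][0] = √(16) = 4.
  L[1][0] = (12) / L[0][0] = 3.
Step 2: L[1][1] = √(9) = 3.

L[1][0] = 3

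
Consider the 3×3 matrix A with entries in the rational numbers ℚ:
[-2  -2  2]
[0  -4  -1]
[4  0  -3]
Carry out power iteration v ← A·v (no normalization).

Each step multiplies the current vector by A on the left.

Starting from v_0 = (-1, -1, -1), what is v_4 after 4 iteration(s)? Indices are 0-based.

v_0 = (-1, -1, -1).
v_1 = A·v_0 = (2, 5, -1).
v_2 = A·v_1 = (-16, -19, 11).
v_3 = A·v_2 = (92, 65, -97).
v_4 = A·v_3 = (-508, -163, 659).

v_4 = (-508, -163, 659)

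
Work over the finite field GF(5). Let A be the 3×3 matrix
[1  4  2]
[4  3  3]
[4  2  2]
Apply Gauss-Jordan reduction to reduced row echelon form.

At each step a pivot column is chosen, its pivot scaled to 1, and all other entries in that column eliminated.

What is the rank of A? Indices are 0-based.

rank = 3

pivot(0,0)=1: scale R0 → (1, 4, 2)
  clear (1,0): R1 −= (4)R0 → (0, 2, 0)
  clear (2,0): R2 −= (4)R0 → (0, 1, 4)
pivot(1,1)=2: scale R1 → (0, 1, 0)
  clear (0,1): R0 −= (4)R1 → (1, 0, 2)
  clear (2,1): R2 −= (1)R1 → (0, 0, 4)
pivot(2,2)=4: scale R2 → (0, 0, 1)
  clear (0,2): R0 −= (2)R2 → (1, 0, 0)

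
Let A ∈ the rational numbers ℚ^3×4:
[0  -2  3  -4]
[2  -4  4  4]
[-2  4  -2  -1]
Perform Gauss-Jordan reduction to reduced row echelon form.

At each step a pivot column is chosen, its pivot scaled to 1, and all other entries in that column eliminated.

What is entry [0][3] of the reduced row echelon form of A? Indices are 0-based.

M[0][3] = 15/2

step 1: exchange rows 0,1
step 1: normalize row 0 (÷2) = (1, -2, 2, 2)
  row 2: subtract -2×row0 = (0, 0, 2, 3)
step 2: normalize row 1 (÷-2) = (0, 1, -3/2, 2)
  row 0: subtract -2×row1 = (1, 0, -1, 6)
step 3: normalize row 2 (÷2) = (0, 0, 1, 3/2)
  row 0: subtract -1×row2 = (1, 0, 0, 15/2)
  row 1: subtract -3/2×row2 = (0, 1, 0, 17/4)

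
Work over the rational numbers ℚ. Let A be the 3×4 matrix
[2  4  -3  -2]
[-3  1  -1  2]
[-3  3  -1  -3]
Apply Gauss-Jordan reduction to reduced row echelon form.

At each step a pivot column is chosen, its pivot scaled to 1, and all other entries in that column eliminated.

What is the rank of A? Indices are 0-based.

[1] R0 /= 2  ⇒  (1, 2, -3/2, -1)
     R1 -= -3·R0  ⇒  (0, 7, -11/2, -1)
     R2 -= -3·R0  ⇒  (0, 9, -11/2, -6)
[2] R1 /= 7  ⇒  (0, 1, -11/14, -1/7)
     R0 -= 2·R1  ⇒  (1, 0, 1/14, -5/7)
     R2 -= 9·R1  ⇒  (0, 0, 11/7, -33/7)
[3] R2 /= 11/7  ⇒  (0, 0, 1, -3)
     R0 -= 1/14·R2  ⇒  (1, 0, 0, -1/2)
     R1 -= -11/14·R2  ⇒  (0, 1, 0, -5/2)

rank = 3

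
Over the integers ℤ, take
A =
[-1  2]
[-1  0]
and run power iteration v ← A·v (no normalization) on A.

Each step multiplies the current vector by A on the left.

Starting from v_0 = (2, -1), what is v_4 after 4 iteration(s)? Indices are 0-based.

v_0 = (2, -1).
v_1 = A·v_0 = (-4, -2).
v_2 = A·v_1 = (0, 4).
v_3 = A·v_2 = (8, 0).
v_4 = A·v_3 = (-8, -8).

v_4 = (-8, -8)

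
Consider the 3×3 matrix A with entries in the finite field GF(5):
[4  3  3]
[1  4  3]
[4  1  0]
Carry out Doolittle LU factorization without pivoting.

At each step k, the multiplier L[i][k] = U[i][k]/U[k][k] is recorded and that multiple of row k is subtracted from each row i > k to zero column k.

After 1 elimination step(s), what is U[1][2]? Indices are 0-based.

[col 0] pivot 4
  R1 -= 4*R0 → (0, 2, 1)  (L[1][0] := 4)
  R2 -= 1*R0 → (0, 3, 2)  (L[2][0] := 1)

U[1][2] = 1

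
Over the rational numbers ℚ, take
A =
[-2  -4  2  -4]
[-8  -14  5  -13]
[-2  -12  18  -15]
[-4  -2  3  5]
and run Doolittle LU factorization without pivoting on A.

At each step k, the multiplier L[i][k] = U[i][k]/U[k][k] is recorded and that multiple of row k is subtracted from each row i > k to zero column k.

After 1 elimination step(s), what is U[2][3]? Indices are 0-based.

U[2][3] = -11

k=0: U[0][0]=-2
  eliminate (1,0): mult=4, new row 1: (0, 2, -3, 3); set L[1][0]=4
  eliminate (2,0): mult=1, new row 2: (0, -8, 16, -11); set L[2][0]=1
  eliminate (3,0): mult=2, new row 3: (0, 6, -1, 13); set L[3][0]=2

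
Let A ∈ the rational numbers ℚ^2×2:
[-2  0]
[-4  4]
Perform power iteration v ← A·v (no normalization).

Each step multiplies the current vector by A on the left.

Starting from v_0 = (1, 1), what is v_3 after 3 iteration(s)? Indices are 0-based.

v_0 = (1, 1).
v_1 = A·v_0 = (-2, 0).
v_2 = A·v_1 = (4, 8).
v_3 = A·v_2 = (-8, 16).

v_3 = (-8, 16)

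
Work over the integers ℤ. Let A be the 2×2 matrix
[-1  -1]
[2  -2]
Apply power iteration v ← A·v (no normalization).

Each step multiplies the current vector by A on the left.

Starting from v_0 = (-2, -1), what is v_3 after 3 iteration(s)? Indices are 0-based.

v_3 = (-9, -22)

v_0 = (-2, -1).
v_1 = A·v_0 = (3, -2).
v_2 = A·v_1 = (-1, 10).
v_3 = A·v_2 = (-9, -22).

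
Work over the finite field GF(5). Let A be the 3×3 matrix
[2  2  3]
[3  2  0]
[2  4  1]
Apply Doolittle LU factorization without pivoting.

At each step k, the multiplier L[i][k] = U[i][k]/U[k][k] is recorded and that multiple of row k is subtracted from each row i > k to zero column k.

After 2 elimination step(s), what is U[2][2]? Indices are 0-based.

U[2][2] = 4

k=0: U[0][0]=2
  eliminate (1,0): mult=4, new row 1: (0, 4, 3); set L[1][0]=4
  eliminate (2,0): mult=1, new row 2: (0, 2, 3); set L[2][0]=1
k=1: U[1][1]=4
  eliminate (2,1): mult=3, new row 2: (0, 0, 4); set L[2][1]=3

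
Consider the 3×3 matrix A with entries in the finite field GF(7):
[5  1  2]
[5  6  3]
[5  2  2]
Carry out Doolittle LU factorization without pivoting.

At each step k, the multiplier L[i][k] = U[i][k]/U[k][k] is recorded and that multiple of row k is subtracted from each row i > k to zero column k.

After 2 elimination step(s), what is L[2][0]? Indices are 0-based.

L[2][0] = 1

Step 1: pivot at (0,0) is 5.
  row1 ← row1 − (1)·row0  ⇒  L[1][0]=1, U row1=(0, 5, 1)
  row2 ← row2 − (1)·row0  ⇒  L[2][0]=1, U row2=(0, 1, 0)
Step 2: pivot at (1,1) is 5.
  row2 ← row2 − (3)·row1  ⇒  L[2][1]=3, U row2=(0, 0, 4)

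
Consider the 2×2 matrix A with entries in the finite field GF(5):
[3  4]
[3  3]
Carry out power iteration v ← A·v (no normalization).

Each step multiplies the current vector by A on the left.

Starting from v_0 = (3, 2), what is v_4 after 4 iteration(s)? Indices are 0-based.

v_0 = (3, 2).
v_1 = A·v_0 = (2, 0).
v_2 = A·v_1 = (1, 1).
v_3 = A·v_2 = (2, 1).
v_4 = A·v_3 = (0, 4).

v_4 = (0, 4)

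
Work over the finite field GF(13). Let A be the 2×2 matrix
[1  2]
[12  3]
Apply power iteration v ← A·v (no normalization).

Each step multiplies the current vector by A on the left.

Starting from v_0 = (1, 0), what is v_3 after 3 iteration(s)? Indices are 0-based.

v_3 = (4, 2)

v_0 = (1, 0).
v_1 = A·v_0 = (1, 12).
v_2 = A·v_1 = (12, 9).
v_3 = A·v_2 = (4, 2).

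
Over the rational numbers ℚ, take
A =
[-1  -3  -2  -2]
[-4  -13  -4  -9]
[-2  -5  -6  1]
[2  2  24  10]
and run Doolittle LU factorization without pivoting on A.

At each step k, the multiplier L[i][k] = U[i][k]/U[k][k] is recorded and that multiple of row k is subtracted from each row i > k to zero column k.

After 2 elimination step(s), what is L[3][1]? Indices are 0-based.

[col 0] pivot -1
  R1 -= 4*R0 → (0, -1, 4, -1)  (L[1][0] := 4)
  R2 -= 2*R0 → (0, 1, -2, 5)  (L[2][0] := 2)
  R3 -= -2*R0 → (0, -4, 20, 6)  (L[3][0] := -2)
[col 1] pivot -1
  R2 -= -1*R1 → (0, 0, 2, 4)  (L[2][1] := -1)
  R3 -= 4*R1 → (0, 0, 4, 10)  (L[3][1] := 4)

L[3][1] = 4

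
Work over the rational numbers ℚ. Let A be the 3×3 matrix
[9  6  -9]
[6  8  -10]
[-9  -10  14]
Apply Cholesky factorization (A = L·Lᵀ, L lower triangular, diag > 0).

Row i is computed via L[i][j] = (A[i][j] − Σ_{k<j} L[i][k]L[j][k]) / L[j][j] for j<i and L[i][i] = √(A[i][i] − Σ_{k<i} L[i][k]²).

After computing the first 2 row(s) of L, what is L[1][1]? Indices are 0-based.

Step 1: L[0][0] = √(9) = 3.
  L[1][0] = (6) / L[0][0] = 2.
Step 2: L[1][1] = √(4) = 2.

L[1][1] = 2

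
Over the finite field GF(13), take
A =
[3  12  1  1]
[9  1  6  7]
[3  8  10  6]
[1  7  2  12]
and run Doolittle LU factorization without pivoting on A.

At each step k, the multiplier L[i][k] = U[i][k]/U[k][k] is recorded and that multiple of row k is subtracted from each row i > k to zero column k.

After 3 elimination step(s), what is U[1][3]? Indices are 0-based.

U[1][3] = 4

Step 1: pivot at (0,0) is 3.
  row1 ← row1 − (3)·row0  ⇒  L[1][0]=3, U row1=(0, 4, 3, 4)
  row2 ← row2 − (1)·row0  ⇒  L[2][0]=1, U row2=(0, 9, 9, 5)
  row3 ← row3 − (9)·row0  ⇒  L[3][0]=9, U row3=(0, 3, 6, 3)
Step 2: pivot at (1,1) is 4.
  row2 ← row2 − (12)·row1  ⇒  L[2][1]=12, U row2=(0, 0, 12, 9)
  row3 ← row3 − (4)·row1  ⇒  L[3][1]=4, U row3=(0, 0, 7, 0)
Step 3: pivot at (2,2) is 12.
  row3 ← row3 − (6)·row2  ⇒  L[3][2]=6, U row3=(0, 0, 0, 11)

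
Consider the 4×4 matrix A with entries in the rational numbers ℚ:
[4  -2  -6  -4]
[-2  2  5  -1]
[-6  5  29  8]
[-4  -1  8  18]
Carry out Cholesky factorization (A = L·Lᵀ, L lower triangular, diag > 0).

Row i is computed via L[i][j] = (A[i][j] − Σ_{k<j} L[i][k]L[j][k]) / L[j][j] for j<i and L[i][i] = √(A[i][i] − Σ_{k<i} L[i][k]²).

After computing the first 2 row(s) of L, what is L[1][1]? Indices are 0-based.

Step 1: L[0][0] = √(4) = 2.
  L[1][0] = (-2) / L[0][0] = -1.
Step 2: L[1][1] = √(1) = 1.

L[1][1] = 1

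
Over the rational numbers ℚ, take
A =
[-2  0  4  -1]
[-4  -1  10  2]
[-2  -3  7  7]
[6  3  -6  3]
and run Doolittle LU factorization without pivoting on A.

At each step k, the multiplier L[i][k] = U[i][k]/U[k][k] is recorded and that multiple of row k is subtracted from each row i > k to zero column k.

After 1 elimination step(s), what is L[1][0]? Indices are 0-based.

Step 1: pivot at (0,0) is -2.
  row1 ← row1 − (2)·row0  ⇒  L[1][0]=2, U row1=(0, -1, 2, 4)
  row2 ← row2 − (1)·row0  ⇒  L[2][0]=1, U row2=(0, -3, 3, 8)
  row3 ← row3 − (-3)·row0  ⇒  L[3][0]=-3, U row3=(0, 3, 6, 0)

L[1][0] = 2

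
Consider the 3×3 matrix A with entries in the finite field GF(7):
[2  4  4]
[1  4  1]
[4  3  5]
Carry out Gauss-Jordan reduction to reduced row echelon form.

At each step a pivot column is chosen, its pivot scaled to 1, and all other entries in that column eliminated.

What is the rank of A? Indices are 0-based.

rank = 3

pivot(0,0)=2: scale R0 → (1, 2, 2)
  clear (1,0): R1 −= (1)R0 → (0, 2, 6)
  clear (2,0): R2 −= (4)R0 → (0, 2, 4)
pivot(1,1)=2: scale R1 → (0, 1, 3)
  clear (0,1): R0 −= (2)R1 → (1, 0, 3)
  clear (2,1): R2 −= (2)R1 → (0, 0, 5)
pivot(2,2)=5: scale R2 → (0, 0, 1)
  clear (0,2): R0 −= (3)R2 → (1, 0, 0)
  clear (1,2): R1 −= (3)R2 → (0, 1, 0)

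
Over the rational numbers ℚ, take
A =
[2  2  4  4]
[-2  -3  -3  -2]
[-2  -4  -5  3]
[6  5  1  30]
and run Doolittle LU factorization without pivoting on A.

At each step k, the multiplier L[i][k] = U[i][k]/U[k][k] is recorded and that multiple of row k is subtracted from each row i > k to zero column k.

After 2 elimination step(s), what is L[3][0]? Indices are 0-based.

L[3][0] = 3

Step 1: pivot at (0,0) is 2.
  row1 ← row1 − (-1)·row0  ⇒  L[1][0]=-1, U row1=(0, -1, 1, 2)
  row2 ← row2 − (-1)·row0  ⇒  L[2][0]=-1, U row2=(0, -2, -1, 7)
  row3 ← row3 − (3)·row0  ⇒  L[3][0]=3, U row3=(0, -1, -11, 18)
Step 2: pivot at (1,1) is -1.
  row2 ← row2 − (2)·row1  ⇒  L[2][1]=2, U row2=(0, 0, -3, 3)
  row3 ← row3 − (1)·row1  ⇒  L[3][1]=1, U row3=(0, 0, -12, 16)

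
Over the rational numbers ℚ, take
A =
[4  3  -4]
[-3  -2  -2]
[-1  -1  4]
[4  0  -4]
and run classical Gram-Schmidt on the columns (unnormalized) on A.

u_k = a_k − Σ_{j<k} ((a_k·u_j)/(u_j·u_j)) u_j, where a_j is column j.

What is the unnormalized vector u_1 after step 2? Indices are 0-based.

u_1 = (25/21, -9/14, -23/42, -38/21)

Step 1: u_0 = a_0 = (4, -3, -1, 4).
Step 2: u_1 = a_1 − (19/42)·u_0 = (25/21, -9/14, -23/42, -38/21).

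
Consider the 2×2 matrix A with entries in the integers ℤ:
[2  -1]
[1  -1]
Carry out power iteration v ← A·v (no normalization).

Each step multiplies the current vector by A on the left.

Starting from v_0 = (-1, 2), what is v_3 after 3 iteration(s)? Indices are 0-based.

v_0 = (-1, 2).
v_1 = A·v_0 = (-4, -3).
v_2 = A·v_1 = (-5, -1).
v_3 = A·v_2 = (-9, -4).

v_3 = (-9, -4)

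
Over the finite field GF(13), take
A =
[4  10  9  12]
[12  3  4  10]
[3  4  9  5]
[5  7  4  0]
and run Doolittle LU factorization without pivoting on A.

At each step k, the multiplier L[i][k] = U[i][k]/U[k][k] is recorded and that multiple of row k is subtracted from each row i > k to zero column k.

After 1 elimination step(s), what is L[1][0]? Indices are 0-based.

L[1][0] = 3

[col 0] pivot 4
  R1 -= 3*R0 → (0, 12, 3, 0)  (L[1][0] := 3)
  R2 -= 4*R0 → (0, 3, 12, 9)  (L[2][0] := 4)
  R3 -= 11*R0 → (0, 1, 9, 11)  (L[3][0] := 11)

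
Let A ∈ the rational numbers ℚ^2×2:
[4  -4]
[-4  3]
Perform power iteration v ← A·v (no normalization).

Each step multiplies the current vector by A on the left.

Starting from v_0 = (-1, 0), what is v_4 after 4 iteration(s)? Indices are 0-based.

v_0 = (-1, 0).
v_1 = A·v_0 = (-4, 4).
v_2 = A·v_1 = (-32, 28).
v_3 = A·v_2 = (-240, 212).
v_4 = A·v_3 = (-1808, 1596).

v_4 = (-1808, 1596)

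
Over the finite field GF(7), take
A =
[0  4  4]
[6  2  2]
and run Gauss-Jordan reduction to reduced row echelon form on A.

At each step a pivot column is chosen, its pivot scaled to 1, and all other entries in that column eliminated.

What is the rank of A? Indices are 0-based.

rank = 2

[1] R0 <-> R1
[1] R0 /= 6  ⇒  (1, 5, 5)
[2] R1 /= 4  ⇒  (0, 1, 1)
     R0 -= 5·R1  ⇒  (1, 0, 0)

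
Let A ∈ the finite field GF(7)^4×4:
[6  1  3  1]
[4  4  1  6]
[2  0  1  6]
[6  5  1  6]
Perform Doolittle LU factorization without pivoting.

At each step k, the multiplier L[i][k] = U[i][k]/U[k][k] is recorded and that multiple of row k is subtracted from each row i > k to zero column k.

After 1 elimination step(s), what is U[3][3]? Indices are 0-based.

[col 0] pivot 6
  R1 -= 3*R0 → (0, 1, 6, 3)  (L[1][0] := 3)
  R2 -= 5*R0 → (0, 2, 0, 1)  (L[2][0] := 5)
  R3 -= 1*R0 → (0, 4, 5, 5)  (L[3][0] := 1)

U[3][3] = 5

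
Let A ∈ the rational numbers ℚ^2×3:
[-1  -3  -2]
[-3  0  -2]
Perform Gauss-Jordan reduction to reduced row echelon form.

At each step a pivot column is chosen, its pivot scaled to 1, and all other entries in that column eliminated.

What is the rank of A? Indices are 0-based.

pivot(0,0)=-1: scale R0 → (1, 3, 2)
  clear (1,0): R1 −= (-3)R0 → (0, 9, 4)
pivot(1,1)=9: scale R1 → (0, 1, 4/9)
  clear (0,1): R0 −= (3)R1 → (1, 0, 2/3)

rank = 2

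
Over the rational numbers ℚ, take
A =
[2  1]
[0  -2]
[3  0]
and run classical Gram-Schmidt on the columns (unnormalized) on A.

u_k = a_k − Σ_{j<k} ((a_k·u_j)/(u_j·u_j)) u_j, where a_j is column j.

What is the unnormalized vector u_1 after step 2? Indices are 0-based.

Step 1: u_0 = a_0 = (2, 0, 3).
Step 2: u_1 = a_1 − (2/13)·u_0 = (9/13, -2, -6/13).

u_1 = (9/13, -2, -6/13)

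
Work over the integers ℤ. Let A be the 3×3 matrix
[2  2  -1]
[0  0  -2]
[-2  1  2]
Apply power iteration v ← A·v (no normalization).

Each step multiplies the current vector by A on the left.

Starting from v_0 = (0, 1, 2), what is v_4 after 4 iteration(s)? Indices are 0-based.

v_4 = (-156, -56, 148)

v_0 = (0, 1, 2).
v_1 = A·v_0 = (0, -4, 5).
v_2 = A·v_1 = (-13, -10, 6).
v_3 = A·v_2 = (-52, -12, 28).
v_4 = A·v_3 = (-156, -56, 148).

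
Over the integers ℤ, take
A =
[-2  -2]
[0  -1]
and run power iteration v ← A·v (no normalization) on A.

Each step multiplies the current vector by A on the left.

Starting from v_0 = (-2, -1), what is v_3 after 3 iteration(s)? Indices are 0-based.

v_3 = (30, 1)

v_0 = (-2, -1).
v_1 = A·v_0 = (6, 1).
v_2 = A·v_1 = (-14, -1).
v_3 = A·v_2 = (30, 1).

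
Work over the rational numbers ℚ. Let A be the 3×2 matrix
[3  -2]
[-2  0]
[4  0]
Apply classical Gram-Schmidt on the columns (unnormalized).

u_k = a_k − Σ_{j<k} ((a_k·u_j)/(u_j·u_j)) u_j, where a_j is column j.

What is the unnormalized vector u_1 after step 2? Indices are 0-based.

u_1 = (-40/29, -12/29, 24/29)

Step 1: u_0 = a_0 = (3, -2, 4).
Step 2: u_1 = a_1 − (-6/29)·u_0 = (-40/29, -12/29, 24/29).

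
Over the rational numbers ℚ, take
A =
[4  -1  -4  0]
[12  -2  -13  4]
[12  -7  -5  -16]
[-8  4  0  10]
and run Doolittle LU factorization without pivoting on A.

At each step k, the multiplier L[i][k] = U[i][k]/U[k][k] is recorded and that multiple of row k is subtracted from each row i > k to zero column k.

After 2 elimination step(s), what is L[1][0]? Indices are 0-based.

L[1][0] = 3

[col 0] pivot 4
  R1 -= 3*R0 → (0, 1, -1, 4)  (L[1][0] := 3)
  R2 -= 3*R0 → (0, -4, 7, -16)  (L[2][0] := 3)
  R3 -= -2*R0 → (0, 2, -8, 10)  (L[3][0] := -2)
[col 1] pivot 1
  R2 -= -4*R1 → (0, 0, 3, 0)  (L[2][1] := -4)
  R3 -= 2*R1 → (0, 0, -6, 2)  (L[3][1] := 2)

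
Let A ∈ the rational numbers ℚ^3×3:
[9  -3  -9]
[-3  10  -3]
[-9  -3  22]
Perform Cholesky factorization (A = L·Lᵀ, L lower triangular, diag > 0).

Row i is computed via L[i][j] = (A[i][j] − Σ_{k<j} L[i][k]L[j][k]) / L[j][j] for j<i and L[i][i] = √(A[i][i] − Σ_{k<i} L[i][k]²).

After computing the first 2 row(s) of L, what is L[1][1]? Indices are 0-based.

Step 1: L[0][0] = √(9) = 3.
  L[1][0] = (-3) / L[0][0] = -1.
Step 2: L[1][1] = √(9) = 3.

L[1][1] = 3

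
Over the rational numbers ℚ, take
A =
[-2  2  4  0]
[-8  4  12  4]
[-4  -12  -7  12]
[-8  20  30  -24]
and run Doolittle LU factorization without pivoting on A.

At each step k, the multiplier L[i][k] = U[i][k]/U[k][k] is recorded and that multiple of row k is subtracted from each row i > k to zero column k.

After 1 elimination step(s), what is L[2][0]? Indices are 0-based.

L[2][0] = 2

Step 1: pivot at (0,0) is -2.
  row1 ← row1 − (4)·row0  ⇒  L[1][0]=4, U row1=(0, -4, -4, 4)
  row2 ← row2 − (2)·row0  ⇒  L[2][0]=2, U row2=(0, -16, -15, 12)
  row3 ← row3 − (4)·row0  ⇒  L[3][0]=4, U row3=(0, 12, 14, -24)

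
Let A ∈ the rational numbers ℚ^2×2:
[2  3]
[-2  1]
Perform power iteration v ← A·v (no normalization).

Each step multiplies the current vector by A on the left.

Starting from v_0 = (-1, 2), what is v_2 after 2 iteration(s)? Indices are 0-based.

v_2 = (20, -4)

v_0 = (-1, 2).
v_1 = A·v_0 = (4, 4).
v_2 = A·v_1 = (20, -4).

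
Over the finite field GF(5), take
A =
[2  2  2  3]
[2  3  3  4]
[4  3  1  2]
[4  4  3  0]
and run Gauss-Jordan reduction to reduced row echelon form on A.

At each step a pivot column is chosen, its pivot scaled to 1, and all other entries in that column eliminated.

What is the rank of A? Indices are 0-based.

rank = 4

step 1: normalize row 0 (÷2) = (1, 1, 1, 4)
  row 1: subtract 2×row0 = (0, 1, 1, 1)
  row 2: subtract 4×row0 = (0, 4, 2, 1)
  row 3: subtract 4×row0 = (0, 0, 4, 4)
step 2: normalize row 1 (÷1) = (0, 1, 1, 1)
  row 0: subtract 1×row1 = (1, 0, 0, 3)
  row 2: subtract 4×row1 = (0, 0, 3, 2)
step 3: normalize row 2 (÷3) = (0, 0, 1, 4)
  row 1: subtract 1×row2 = (0, 1, 0, 2)
  row 3: subtract 4×row2 = (0, 0, 0, 3)
step 4: normalize row 3 (÷3) = (0, 0, 0, 1)
  row 0: subtract 3×row3 = (1, 0, 0, 0)
  row 1: subtract 2×row3 = (0, 1, 0, 0)
  row 2: subtract 4×row3 = (0, 0, 1, 0)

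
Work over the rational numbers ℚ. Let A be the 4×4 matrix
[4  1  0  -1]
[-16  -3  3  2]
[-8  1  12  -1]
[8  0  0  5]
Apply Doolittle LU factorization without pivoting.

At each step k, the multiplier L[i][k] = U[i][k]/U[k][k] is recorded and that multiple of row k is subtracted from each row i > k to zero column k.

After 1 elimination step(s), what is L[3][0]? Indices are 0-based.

[col 0] pivot 4
  R1 -= -4*R0 → (0, 1, 3, -2)  (L[1][0] := -4)
  R2 -= -2*R0 → (0, 3, 12, -3)  (L[2][0] := -2)
  R3 -= 2*R0 → (0, -2, 0, 7)  (L[3][0] := 2)

L[3][0] = 2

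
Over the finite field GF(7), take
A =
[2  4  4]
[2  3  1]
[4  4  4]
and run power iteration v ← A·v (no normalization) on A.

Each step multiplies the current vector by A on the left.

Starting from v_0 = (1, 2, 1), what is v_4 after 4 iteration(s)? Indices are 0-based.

v_0 = (1, 2, 1).
v_1 = A·v_0 = (0, 2, 2).
v_2 = A·v_1 = (2, 1, 2).
v_3 = A·v_2 = (2, 2, 6).
v_4 = A·v_3 = (1, 2, 5).

v_4 = (1, 2, 5)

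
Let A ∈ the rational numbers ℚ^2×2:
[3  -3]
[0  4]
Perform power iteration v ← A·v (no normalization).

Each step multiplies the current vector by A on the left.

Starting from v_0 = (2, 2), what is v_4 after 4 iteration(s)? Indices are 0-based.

v_4 = (-888, 512)

v_0 = (2, 2).
v_1 = A·v_0 = (0, 8).
v_2 = A·v_1 = (-24, 32).
v_3 = A·v_2 = (-168, 128).
v_4 = A·v_3 = (-888, 512).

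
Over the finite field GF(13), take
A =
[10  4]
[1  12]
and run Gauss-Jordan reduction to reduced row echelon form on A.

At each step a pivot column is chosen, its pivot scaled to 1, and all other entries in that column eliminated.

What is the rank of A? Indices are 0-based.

[1] R0 /= 10  ⇒  (1, 3)
     R1 -= 1·R0  ⇒  (0, 9)
[2] R1 /= 9  ⇒  (0, 1)
     R0 -= 3·R1  ⇒  (1, 0)

rank = 2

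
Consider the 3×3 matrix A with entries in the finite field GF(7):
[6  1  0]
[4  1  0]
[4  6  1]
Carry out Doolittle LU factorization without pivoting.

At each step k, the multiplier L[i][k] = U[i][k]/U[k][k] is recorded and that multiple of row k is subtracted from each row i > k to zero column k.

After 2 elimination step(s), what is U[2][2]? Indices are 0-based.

U[2][2] = 1

[col 0] pivot 6
  R1 -= 3*R0 → (0, 5, 0)  (L[1][0] := 3)
  R2 -= 3*R0 → (0, 3, 1)  (L[2][0] := 3)
[col 1] pivot 5
  R2 -= 2*R1 → (0, 0, 1)  (L[2][1] := 2)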